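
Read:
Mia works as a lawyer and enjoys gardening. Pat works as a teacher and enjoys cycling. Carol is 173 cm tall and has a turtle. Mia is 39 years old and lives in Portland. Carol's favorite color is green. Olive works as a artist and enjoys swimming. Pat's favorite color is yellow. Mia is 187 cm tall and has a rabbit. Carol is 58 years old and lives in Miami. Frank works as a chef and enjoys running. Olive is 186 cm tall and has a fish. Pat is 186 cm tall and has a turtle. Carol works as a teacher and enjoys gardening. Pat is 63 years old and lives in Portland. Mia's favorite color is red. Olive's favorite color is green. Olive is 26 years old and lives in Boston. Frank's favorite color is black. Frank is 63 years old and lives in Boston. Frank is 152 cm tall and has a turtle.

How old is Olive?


Olive is 26 years old

26


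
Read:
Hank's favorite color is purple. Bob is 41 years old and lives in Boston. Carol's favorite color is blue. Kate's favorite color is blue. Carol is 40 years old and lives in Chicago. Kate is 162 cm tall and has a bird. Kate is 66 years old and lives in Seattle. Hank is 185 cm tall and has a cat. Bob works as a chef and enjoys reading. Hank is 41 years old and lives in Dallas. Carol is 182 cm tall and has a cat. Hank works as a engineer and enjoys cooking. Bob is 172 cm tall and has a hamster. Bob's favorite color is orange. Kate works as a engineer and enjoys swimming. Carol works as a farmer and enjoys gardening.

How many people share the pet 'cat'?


Count: 2

2


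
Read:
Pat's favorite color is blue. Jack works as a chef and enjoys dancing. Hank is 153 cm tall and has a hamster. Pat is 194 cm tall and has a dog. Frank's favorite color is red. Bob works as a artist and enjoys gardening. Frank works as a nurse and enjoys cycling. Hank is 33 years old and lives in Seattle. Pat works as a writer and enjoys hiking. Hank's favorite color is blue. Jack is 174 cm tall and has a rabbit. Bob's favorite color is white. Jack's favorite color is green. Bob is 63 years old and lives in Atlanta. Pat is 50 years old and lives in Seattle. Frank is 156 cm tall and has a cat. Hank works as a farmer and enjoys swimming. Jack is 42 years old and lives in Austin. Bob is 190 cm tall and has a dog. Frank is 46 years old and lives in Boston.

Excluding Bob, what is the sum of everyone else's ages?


Sum (excluding Bob): 171

171


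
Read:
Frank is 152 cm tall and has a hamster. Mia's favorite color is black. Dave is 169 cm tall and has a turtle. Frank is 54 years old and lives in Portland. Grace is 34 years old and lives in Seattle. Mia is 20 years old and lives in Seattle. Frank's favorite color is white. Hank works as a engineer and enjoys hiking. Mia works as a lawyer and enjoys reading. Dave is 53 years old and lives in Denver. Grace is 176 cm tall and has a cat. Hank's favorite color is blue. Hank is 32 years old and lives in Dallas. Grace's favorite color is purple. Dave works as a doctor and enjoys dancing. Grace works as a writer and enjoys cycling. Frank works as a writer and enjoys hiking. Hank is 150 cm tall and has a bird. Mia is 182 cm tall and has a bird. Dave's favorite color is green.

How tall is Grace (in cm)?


Grace is 176 cm tall

176


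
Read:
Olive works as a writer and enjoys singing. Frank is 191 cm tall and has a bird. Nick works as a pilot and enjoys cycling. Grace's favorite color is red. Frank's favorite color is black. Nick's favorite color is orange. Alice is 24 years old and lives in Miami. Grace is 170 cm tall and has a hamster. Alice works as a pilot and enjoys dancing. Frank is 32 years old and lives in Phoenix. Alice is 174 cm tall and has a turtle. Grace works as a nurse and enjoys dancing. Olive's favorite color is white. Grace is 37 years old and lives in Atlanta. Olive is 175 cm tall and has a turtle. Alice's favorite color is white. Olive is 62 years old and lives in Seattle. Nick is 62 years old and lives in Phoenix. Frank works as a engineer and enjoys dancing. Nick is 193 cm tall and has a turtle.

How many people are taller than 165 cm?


Taller than 165: 5

5


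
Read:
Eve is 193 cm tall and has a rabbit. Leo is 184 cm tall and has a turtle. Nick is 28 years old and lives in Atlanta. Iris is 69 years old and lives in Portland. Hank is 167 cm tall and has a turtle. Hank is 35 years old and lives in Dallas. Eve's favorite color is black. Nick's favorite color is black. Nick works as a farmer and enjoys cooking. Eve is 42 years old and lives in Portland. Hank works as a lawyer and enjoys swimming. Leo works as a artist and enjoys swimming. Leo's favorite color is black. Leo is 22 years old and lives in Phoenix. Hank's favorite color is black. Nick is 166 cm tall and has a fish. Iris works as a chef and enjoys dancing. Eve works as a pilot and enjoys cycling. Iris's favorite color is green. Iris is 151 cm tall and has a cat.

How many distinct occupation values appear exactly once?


Unique occupation values: 5

5


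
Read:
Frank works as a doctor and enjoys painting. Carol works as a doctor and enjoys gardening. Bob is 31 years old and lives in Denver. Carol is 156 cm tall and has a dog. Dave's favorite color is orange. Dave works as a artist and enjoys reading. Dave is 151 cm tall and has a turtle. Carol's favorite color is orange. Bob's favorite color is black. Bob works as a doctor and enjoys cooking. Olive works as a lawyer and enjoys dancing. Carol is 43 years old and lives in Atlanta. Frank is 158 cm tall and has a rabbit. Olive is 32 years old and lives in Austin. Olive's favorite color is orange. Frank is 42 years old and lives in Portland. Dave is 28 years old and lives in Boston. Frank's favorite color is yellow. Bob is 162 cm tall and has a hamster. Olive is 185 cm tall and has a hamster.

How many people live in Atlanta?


Count in Atlanta: 1

1


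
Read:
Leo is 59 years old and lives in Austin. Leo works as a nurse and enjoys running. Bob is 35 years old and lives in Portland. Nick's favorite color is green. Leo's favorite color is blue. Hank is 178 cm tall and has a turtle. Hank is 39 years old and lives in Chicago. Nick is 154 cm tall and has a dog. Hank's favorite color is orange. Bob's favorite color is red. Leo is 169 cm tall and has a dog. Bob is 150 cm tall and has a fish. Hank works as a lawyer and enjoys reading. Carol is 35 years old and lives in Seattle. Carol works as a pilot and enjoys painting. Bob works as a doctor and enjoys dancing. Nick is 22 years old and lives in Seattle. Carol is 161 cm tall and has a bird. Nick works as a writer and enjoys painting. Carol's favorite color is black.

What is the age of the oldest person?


Oldest: Leo at 59

59


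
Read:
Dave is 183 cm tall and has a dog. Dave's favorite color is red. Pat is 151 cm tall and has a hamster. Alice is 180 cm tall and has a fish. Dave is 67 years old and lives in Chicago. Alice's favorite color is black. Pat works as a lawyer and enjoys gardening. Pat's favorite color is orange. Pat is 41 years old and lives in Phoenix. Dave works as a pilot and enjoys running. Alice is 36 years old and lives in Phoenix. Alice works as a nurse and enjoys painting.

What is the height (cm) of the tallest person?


Tallest: Dave at 183 cm

183


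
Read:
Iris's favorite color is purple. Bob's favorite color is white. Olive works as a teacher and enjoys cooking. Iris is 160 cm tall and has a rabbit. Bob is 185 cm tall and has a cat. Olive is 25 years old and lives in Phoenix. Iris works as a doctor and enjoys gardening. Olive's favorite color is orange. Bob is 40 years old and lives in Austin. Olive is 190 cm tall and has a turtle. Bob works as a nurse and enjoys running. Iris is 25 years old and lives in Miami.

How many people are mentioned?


People: Bob, Olive, Iris. Count = 3

3


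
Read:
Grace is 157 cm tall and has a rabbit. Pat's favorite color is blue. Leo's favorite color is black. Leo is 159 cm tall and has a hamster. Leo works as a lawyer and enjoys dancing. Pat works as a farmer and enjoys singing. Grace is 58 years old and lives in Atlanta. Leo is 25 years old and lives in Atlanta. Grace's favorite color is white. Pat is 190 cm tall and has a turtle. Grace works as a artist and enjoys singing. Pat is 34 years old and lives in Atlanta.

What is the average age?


Sum=117, n=3, avg=39

39


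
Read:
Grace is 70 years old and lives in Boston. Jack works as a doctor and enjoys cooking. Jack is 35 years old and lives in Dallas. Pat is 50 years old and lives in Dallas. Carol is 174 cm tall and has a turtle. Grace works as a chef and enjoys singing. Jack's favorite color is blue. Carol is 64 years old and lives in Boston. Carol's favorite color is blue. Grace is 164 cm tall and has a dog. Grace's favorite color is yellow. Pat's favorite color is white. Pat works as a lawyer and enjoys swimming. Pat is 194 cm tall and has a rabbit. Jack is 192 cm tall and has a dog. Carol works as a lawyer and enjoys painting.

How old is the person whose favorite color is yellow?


Person with favorite color=yellow is Grace, age 70

70


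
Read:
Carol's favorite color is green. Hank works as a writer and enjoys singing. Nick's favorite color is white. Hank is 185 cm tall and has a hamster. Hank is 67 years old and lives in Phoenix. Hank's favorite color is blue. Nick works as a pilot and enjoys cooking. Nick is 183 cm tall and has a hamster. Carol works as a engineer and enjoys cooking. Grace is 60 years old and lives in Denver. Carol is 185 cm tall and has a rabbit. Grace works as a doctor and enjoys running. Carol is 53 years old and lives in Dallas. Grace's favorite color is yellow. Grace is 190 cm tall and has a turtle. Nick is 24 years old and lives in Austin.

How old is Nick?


Nick is 24 years old

24


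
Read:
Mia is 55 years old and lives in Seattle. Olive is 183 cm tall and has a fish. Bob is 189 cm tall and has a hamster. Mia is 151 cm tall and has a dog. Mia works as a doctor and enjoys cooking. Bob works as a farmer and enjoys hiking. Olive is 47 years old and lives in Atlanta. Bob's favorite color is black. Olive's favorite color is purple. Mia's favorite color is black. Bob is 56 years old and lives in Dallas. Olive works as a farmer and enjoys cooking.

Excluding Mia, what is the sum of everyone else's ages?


Sum (excluding Mia): 103

103


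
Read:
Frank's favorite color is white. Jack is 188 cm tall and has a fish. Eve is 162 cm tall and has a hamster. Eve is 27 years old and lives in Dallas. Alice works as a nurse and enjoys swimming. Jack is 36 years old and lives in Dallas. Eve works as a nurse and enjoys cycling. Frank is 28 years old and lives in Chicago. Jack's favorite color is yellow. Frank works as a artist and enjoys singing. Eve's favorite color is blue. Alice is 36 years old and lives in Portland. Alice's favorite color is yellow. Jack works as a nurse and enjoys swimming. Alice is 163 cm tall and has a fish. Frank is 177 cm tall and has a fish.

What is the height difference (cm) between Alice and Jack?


|163 - 188| = 25

25


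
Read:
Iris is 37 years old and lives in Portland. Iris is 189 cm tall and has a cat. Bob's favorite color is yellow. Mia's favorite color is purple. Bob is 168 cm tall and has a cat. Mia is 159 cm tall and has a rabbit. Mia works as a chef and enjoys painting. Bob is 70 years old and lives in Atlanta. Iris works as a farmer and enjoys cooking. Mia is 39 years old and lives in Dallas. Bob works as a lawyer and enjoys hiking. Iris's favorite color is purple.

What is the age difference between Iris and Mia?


|37 - 39| = 2

2


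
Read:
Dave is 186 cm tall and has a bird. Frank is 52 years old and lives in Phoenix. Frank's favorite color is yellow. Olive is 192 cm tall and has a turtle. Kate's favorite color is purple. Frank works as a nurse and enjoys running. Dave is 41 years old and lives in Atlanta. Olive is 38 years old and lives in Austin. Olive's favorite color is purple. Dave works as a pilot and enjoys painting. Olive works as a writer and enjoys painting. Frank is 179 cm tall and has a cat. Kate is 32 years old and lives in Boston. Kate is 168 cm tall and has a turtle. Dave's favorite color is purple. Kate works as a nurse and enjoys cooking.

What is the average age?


Sum=163, n=4, avg=40.75

40.75


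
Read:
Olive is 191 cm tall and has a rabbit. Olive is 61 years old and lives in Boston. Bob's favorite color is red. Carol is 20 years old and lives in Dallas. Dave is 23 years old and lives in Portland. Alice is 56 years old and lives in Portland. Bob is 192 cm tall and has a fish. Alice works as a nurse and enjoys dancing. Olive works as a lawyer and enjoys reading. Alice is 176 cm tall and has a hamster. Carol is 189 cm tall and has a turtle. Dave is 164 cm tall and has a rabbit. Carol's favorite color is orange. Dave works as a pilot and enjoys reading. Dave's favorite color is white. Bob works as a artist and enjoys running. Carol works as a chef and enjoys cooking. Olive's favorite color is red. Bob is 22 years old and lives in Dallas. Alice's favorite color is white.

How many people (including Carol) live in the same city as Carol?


Carol lives in Dallas. Count = 2

2


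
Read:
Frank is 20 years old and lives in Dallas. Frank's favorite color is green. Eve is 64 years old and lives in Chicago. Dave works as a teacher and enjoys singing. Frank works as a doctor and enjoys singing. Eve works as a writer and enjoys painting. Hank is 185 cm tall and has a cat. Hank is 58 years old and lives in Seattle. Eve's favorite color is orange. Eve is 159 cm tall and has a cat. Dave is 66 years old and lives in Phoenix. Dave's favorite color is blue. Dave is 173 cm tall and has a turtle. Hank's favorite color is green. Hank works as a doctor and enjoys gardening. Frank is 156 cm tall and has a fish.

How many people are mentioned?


People: Eve, Hank, Frank, Dave. Count = 4

4


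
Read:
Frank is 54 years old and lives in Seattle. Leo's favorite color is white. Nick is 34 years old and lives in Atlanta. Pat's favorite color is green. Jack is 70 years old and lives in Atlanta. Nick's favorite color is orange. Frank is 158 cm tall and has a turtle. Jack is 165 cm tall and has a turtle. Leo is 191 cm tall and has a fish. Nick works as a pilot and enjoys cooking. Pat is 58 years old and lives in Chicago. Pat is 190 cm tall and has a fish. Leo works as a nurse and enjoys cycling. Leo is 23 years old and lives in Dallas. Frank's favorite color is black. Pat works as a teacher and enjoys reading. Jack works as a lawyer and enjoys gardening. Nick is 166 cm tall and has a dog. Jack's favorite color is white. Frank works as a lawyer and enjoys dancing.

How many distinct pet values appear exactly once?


Unique pet values: 1

1


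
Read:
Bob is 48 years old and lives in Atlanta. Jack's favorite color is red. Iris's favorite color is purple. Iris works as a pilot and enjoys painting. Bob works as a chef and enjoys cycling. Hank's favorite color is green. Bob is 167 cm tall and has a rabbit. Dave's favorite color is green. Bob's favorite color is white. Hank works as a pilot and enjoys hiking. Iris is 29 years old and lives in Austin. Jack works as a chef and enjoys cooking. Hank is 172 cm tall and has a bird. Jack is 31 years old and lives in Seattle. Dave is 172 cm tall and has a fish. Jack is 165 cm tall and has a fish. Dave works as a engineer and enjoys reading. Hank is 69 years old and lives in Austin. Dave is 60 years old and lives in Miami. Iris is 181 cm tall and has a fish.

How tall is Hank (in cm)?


Hank is 172 cm tall

172


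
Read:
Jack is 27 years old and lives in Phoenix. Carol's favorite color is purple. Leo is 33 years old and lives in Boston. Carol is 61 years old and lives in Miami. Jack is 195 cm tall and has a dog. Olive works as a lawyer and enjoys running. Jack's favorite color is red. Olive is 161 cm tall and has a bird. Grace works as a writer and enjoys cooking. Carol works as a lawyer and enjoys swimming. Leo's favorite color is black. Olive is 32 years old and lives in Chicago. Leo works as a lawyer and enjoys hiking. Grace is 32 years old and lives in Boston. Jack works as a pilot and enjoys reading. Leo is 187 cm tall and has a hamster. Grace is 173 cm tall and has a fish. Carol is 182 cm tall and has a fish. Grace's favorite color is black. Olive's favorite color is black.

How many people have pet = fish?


Count: 2

2


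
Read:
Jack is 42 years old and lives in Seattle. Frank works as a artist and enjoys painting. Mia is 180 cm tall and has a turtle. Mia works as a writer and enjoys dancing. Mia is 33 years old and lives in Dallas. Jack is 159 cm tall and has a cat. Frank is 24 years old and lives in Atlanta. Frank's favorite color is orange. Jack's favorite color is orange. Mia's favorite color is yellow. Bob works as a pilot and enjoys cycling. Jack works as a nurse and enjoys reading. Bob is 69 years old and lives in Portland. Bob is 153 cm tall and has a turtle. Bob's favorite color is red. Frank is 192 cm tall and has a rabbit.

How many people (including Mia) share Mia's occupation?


Mia is a writer. Count = 1

1


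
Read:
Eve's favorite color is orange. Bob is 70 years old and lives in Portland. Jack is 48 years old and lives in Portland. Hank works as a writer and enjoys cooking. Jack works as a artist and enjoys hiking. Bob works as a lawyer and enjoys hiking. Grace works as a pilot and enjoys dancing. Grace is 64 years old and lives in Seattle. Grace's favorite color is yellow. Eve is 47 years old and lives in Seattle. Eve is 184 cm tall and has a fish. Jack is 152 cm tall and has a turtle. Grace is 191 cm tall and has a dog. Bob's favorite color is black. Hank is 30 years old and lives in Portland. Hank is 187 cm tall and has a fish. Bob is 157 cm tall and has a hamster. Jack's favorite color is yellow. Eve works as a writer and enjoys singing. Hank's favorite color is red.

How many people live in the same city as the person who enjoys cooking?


Person with hobby cooking is Hank, city Portland. Count = 3

3


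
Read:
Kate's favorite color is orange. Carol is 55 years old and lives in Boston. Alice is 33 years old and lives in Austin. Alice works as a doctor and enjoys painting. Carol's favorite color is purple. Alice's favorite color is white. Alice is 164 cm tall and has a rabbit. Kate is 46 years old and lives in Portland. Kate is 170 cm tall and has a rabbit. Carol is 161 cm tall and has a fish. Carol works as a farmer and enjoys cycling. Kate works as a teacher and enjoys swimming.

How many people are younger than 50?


Filter: 2

2


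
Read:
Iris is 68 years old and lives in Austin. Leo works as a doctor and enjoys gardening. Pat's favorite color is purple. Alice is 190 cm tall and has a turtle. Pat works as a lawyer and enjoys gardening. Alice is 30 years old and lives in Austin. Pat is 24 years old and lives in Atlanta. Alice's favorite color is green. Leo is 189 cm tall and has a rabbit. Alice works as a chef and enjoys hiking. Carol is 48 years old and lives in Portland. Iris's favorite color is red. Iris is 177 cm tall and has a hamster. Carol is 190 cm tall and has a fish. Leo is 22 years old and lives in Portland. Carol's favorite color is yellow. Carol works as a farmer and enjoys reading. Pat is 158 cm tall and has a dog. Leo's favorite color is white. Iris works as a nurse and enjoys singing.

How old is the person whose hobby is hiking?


Person with hobby=hiking is Alice, age 30

30


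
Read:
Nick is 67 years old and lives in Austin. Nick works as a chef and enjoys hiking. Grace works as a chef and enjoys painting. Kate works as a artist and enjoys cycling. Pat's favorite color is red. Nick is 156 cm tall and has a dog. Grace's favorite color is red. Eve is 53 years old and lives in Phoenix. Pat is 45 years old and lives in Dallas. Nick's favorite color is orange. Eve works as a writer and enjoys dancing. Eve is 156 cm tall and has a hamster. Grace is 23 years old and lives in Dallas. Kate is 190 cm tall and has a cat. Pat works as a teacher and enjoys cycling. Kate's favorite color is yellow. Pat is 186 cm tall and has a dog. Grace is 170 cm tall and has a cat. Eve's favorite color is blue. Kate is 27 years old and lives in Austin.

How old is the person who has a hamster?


Person with hamster is Eve, age 53

53


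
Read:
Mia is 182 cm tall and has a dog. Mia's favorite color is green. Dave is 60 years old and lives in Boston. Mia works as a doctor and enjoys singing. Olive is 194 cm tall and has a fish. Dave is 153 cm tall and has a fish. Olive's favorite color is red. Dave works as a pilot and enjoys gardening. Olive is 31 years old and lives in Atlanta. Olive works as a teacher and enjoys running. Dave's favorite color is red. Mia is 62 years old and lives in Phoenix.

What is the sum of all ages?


62+31+60 = 153

153


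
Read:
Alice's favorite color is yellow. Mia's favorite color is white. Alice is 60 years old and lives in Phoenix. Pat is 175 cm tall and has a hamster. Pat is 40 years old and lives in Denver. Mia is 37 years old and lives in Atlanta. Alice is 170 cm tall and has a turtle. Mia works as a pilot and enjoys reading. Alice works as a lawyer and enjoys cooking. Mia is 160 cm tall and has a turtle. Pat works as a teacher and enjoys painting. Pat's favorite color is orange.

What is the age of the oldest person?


Oldest: Alice at 60

60


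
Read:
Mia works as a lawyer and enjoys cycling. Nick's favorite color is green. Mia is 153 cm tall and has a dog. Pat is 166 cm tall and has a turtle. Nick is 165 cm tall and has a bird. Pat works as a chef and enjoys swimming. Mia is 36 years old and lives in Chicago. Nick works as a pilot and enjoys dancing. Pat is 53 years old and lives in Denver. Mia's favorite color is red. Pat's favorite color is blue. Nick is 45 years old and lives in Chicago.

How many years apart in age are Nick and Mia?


45 vs 36, diff = 9

9


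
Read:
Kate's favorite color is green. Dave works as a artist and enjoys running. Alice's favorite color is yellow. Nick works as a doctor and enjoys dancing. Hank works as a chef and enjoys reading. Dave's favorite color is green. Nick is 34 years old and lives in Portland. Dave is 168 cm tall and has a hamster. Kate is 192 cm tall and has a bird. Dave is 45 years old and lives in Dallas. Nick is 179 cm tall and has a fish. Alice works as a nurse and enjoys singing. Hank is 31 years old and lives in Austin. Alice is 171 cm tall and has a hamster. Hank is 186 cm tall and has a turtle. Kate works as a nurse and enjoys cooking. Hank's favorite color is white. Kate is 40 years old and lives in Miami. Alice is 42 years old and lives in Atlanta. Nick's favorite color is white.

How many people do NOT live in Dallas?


Not in Dallas: 4

4


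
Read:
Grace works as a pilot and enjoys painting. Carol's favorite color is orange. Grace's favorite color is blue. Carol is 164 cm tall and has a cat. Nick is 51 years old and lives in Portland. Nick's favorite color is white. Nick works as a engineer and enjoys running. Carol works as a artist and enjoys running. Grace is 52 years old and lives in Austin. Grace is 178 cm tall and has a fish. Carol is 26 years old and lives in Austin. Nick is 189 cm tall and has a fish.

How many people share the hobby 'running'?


Count: 2

2


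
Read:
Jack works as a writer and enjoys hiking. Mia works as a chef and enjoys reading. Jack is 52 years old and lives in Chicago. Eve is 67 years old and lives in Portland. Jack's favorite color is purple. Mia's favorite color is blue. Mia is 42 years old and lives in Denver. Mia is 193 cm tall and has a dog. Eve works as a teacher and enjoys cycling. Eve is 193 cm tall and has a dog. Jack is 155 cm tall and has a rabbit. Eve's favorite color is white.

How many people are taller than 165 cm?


Taller than 165: 2

2


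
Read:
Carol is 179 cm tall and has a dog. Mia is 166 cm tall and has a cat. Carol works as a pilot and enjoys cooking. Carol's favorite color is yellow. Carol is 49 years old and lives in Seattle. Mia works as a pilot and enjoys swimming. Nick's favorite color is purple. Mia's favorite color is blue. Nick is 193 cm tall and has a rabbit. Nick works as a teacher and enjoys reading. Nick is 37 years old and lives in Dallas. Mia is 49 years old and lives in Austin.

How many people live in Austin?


Count in Austin: 1

1


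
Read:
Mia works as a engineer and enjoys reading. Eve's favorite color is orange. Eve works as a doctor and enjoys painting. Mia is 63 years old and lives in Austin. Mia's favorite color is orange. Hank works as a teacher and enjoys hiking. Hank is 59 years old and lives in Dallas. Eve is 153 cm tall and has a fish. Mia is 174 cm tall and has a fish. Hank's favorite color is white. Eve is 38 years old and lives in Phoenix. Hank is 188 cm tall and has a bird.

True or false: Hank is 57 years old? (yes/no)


Hank is actually 59. no

no


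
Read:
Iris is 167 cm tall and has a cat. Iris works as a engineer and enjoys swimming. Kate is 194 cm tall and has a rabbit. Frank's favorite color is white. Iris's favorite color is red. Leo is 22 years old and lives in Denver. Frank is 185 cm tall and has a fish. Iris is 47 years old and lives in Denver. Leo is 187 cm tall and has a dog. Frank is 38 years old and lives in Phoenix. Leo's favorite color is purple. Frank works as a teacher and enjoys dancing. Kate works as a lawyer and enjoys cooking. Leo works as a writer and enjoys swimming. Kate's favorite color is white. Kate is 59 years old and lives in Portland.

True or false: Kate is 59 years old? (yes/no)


Kate is actually 59. yes

yes


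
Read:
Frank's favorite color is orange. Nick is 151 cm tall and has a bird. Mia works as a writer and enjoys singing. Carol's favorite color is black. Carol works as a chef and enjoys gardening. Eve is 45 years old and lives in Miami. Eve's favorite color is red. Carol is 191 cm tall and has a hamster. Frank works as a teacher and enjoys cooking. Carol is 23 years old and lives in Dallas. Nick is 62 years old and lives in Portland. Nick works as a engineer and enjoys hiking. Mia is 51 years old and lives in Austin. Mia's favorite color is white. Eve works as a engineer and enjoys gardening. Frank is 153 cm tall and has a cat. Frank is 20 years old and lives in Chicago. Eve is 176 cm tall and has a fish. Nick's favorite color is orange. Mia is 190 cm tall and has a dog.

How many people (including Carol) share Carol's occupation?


Carol is a chef. Count = 1

1


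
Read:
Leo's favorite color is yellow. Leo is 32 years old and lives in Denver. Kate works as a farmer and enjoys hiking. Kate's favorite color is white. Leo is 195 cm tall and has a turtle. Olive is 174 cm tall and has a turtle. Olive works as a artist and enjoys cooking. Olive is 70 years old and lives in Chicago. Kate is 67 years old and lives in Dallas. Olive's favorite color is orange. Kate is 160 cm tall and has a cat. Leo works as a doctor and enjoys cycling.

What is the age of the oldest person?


Oldest: Olive at 70

70


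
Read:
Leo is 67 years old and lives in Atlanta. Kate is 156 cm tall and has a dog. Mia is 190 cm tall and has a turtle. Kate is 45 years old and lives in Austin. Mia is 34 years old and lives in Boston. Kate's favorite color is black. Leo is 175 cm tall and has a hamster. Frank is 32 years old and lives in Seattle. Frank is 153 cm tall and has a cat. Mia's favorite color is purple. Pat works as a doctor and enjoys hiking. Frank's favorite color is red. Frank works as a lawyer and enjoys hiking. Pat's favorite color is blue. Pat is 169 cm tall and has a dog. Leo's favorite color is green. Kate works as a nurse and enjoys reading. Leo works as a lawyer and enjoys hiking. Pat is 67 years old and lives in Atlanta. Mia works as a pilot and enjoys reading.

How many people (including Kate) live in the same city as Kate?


Kate lives in Austin. Count = 1

1


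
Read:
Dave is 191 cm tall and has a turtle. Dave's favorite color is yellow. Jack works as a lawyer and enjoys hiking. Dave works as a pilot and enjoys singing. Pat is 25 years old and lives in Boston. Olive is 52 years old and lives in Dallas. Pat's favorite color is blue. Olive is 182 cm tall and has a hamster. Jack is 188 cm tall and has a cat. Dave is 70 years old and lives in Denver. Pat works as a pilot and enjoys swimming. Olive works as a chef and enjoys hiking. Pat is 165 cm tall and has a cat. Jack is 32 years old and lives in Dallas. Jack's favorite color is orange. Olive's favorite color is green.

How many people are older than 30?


Filter: 3

3


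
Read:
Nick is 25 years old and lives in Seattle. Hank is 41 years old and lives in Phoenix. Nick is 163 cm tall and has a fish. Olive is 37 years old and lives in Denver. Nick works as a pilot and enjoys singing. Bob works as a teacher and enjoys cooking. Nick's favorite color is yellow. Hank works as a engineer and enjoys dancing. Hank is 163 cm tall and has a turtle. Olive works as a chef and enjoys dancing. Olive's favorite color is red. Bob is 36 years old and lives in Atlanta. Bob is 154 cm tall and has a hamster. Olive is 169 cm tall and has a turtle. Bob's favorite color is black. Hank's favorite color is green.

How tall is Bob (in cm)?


Bob is 154 cm tall

154


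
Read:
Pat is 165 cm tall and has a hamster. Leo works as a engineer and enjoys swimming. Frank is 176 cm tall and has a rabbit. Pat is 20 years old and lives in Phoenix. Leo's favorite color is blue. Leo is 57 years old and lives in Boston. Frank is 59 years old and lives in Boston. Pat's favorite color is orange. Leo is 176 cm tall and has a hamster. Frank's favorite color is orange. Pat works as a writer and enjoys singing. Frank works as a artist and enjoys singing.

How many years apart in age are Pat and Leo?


20 vs 57, diff = 37

37


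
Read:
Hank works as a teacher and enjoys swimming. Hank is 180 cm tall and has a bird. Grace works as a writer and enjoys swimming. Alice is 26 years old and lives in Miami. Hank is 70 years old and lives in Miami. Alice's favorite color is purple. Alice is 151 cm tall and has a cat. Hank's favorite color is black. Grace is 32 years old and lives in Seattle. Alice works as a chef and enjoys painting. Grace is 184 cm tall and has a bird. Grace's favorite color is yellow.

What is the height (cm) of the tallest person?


Tallest: Grace at 184 cm

184


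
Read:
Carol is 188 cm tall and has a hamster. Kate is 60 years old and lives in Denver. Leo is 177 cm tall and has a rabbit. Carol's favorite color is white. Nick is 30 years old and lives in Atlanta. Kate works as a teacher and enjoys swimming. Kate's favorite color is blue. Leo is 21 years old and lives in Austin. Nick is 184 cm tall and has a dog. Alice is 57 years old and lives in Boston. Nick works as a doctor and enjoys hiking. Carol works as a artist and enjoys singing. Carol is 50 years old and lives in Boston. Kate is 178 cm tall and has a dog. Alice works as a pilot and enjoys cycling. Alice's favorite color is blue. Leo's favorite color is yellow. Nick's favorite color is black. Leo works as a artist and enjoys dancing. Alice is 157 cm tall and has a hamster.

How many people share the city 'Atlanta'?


Count: 1

1


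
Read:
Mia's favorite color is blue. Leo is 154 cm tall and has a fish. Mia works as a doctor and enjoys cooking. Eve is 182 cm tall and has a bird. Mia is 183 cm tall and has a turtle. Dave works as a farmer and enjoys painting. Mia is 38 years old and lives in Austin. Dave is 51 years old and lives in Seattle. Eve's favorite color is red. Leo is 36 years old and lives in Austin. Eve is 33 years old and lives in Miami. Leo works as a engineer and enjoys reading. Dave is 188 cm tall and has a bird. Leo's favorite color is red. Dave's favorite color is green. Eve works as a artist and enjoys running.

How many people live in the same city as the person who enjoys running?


Person with hobby running is Eve, city Miami. Count = 1

1


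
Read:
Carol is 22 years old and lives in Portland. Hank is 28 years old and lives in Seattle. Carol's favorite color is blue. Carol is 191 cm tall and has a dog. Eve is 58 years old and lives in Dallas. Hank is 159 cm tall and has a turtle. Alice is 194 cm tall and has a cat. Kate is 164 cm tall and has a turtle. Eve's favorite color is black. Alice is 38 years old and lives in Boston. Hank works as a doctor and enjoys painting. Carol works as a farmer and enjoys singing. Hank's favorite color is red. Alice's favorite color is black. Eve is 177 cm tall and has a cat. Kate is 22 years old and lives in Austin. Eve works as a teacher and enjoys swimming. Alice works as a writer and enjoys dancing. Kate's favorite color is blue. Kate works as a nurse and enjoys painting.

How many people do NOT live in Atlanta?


Not in Atlanta: 5

5


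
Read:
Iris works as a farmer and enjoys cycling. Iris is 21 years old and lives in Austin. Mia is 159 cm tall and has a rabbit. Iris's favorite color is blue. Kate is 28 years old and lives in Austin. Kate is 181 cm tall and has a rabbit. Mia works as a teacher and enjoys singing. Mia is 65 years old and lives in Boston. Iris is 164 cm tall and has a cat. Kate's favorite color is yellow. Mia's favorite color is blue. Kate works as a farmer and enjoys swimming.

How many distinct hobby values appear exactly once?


Unique hobby values: 3

3


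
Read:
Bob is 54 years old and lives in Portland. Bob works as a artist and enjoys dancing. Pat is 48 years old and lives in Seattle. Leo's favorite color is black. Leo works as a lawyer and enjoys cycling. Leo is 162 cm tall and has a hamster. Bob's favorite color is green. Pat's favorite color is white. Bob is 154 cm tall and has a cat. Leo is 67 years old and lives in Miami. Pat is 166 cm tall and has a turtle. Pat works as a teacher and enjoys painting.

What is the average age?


Sum=169, n=3, avg=56.33

56.33


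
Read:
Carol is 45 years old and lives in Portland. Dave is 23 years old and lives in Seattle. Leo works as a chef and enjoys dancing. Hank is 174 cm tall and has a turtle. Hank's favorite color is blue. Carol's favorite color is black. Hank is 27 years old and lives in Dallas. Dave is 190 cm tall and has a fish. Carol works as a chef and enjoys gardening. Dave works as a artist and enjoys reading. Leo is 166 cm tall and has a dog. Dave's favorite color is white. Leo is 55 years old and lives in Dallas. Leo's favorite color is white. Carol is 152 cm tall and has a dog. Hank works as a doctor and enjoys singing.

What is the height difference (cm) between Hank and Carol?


|174 - 152| = 22

22


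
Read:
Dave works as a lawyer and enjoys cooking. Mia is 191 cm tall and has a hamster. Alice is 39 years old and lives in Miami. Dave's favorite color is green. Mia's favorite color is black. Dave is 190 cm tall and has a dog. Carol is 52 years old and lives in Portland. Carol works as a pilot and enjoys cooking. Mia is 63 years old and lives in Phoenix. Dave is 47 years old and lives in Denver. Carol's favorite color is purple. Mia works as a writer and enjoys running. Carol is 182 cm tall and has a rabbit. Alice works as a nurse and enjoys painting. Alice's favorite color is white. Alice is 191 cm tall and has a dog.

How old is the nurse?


The nurse is Alice, age 39

39


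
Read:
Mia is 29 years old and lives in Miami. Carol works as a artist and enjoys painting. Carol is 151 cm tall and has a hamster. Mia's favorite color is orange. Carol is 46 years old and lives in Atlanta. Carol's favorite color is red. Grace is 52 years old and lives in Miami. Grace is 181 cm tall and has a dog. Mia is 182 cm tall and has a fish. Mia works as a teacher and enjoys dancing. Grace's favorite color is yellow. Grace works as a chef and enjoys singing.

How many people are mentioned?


People: Mia, Grace, Carol. Count = 3

3


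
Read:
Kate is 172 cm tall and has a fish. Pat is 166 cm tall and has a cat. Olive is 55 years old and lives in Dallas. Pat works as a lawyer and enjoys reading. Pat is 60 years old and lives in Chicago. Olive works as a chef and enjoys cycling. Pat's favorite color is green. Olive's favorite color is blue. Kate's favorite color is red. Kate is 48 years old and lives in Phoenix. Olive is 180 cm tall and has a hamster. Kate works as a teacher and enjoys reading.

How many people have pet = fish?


Count: 1

1


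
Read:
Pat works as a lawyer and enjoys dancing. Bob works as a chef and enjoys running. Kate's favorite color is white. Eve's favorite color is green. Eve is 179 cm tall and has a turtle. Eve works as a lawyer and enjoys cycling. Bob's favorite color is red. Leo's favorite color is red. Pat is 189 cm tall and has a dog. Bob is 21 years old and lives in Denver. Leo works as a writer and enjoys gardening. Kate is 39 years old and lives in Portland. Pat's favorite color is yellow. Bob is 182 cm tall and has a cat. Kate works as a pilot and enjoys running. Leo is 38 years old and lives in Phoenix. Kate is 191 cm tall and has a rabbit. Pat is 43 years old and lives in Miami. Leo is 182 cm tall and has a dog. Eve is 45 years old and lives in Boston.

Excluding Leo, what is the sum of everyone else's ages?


Sum (excluding Leo): 148

148


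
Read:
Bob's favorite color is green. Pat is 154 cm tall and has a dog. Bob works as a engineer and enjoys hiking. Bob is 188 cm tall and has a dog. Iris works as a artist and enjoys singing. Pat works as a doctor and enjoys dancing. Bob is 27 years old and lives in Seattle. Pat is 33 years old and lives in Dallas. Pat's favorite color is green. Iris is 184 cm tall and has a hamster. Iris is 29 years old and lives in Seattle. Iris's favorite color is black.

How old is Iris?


Iris is 29 years old

29


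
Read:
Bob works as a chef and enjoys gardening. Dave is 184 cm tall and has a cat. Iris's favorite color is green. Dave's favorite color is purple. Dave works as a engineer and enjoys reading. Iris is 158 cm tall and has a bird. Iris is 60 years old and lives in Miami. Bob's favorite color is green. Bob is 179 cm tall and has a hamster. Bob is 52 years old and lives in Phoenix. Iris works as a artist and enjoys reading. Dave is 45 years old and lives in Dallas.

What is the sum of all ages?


52+45+60 = 157

157


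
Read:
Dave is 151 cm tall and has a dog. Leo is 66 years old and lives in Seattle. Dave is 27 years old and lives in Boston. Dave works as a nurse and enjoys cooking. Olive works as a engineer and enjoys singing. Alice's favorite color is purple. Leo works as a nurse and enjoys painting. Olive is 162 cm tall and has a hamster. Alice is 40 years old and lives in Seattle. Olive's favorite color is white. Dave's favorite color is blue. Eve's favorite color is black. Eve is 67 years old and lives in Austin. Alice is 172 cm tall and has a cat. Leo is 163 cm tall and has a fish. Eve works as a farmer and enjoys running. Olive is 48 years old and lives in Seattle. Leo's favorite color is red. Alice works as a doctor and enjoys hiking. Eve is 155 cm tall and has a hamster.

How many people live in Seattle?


Count in Seattle: 3

3


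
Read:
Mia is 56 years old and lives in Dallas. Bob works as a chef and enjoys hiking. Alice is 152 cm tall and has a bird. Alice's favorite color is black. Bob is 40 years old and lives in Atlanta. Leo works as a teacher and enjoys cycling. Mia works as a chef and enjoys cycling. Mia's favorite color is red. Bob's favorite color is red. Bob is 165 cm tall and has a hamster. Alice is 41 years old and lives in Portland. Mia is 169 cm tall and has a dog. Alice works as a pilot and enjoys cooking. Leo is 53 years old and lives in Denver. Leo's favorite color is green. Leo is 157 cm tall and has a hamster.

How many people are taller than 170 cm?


Taller than 170: 0

0


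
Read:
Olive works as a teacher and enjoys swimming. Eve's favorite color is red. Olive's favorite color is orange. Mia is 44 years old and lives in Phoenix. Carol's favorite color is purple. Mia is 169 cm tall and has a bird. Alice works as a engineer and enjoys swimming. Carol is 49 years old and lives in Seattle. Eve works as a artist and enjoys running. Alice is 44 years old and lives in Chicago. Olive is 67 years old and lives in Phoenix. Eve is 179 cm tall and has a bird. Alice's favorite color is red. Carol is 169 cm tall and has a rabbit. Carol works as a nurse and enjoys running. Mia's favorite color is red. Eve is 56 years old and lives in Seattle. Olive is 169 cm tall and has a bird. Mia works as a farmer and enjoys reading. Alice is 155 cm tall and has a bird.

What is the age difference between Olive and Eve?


|67 - 56| = 11

11
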